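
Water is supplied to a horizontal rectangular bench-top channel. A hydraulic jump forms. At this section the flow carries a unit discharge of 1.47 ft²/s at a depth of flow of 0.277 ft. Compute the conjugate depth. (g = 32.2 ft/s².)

V₁ = q/y₁ = 1.47/0.277 = 5.31 ft/s. Fr₁ = V₁/√(g·y₁) = 5.31/√(32.2×0.277) = 1.78.
Bélanger equation: y₂/y₁ = ½[√(1 + 8Fr₁²) − 1] = ½[√26.26 − 1] = 2.06.
y₂ = 2.06 × 0.277 = 0.571 ft.

y₂ = 0.571 ft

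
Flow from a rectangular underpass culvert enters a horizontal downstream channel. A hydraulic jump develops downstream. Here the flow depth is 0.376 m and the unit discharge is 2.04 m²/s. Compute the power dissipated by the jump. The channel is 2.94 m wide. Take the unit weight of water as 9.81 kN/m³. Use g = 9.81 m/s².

P = 25.3 kW

V₁ = q/y₁ = 2.04/0.376 = 5.43 m/s. Fr₁ = V₁/√(g·y₁) = 5.43/√(9.81×0.376) = 2.82.
By Bélanger, y₂/y₁ = ½[√(1 + 8Fr₁²) − 1] = ½[√64.84 − 1] = 3.53.
y₂ = 3.53 × 0.376 = 1.33 m.
V₂ = q/y₂ = 2.04/1.33 = 1.54 m/s. E₁ = y₁ + V₁²/2g = 1.88 m; E₂ = y₂ + V₂²/2g = 1.45 m. ΔE = E₁ − E₂ = 0.430 m.
Q = q·b = 2.04 × 2.94 = 6.00 m³/s. P = γ·Q·ΔE = 9.81 × 6.00 × 0.430 = 25.3 kW.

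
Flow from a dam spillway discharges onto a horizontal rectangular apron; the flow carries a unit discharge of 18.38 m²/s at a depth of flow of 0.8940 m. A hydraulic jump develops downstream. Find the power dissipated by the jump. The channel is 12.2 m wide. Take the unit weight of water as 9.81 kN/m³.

V₁ = q/y₁ = 18.38/0.8940 = 20.56 m/s. Fr₁ = V₁/√(g·y₁) = 20.56/√(9.81×0.8940) = 6.942.
From the momentum equation for a rectangular channel, y₂/y₁ = ½[√(1 + 8Fr₁²) − 1] = ½[√386.57 − 1] = 9.331.
y₂ = 9.331 × 0.8940 = 8.342 m.
V₂ = q/y₂ = 18.38/8.342 = 2.203 m/s. E₁ = y₁ + V₁²/2g = 22.44 m; E₂ = y₂ + V₂²/2g = 8.589 m. ΔE = E₁ − E₂ = 13.85 m.
Q = q·b = 18.38 × 12.2 = 224.2 m³/s. P = γ·Q·ΔE = 9.81 × 224.2 × 13.85 = 30463 kW.

P = 30463 kW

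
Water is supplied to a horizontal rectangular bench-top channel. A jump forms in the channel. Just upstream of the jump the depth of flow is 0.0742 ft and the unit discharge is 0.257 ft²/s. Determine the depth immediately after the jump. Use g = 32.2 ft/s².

y₂ = 0.201 ft

V₁ = q/y₁ = 0.257/0.0742 = 3.46 ft/s. Fr₁ = V₁/√(g·y₁) = 3.46/√(32.2×0.0742) = 2.24.
Bélanger equation: y₂/y₁ = ½[√(1 + 8Fr₁²) − 1] = ½[√41.17 − 1] = 2.71.
y₂ = 2.71 × 0.0742 = 0.201 ft.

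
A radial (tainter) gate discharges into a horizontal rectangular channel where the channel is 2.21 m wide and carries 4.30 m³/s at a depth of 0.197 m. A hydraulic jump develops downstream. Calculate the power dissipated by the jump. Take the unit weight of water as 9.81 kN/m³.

P = 136 kW

q = Q/b = 4.30/2.21 = 1.95 m²/s; V₁ = q/y₁ = 9.88 m/s. Fr₁ = V₁/√(g·y₁) = 7.10.
Bélanger equation: y₂/y₁ = ½[√(1 + 8Fr₁²) − 1] = ½[√404.8 − 1] = 9.56.
y₂ = 9.56 × 0.197 = 1.88 m.
Head loss: ΔE = (y₂ − y₁)³/(4y₁y₂) = (1.88 − 0.197)³/(4×0.197×1.88) = 4.80/1.48 = 3.23 m.
P = γ·Q·ΔE = 9.81 × 4.30 × 3.23 = 136 kW.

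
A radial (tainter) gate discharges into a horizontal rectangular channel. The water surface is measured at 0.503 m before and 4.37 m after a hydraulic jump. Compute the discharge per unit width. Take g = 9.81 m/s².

q = 7.25 m²/s

For a rectangular channel the momentum equation gives q² = ½·g·y₁·y₂·(y₁ + y₂) = ½×9.81×0.503×4.37×4.87 = 52.5.
q = √52.5 = 7.25 m²/s.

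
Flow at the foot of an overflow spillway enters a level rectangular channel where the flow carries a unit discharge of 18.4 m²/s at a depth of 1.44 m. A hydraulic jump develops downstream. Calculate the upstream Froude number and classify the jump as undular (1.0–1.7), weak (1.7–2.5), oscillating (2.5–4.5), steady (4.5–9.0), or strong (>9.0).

V₁ = q/y₁ = 18.4/1.44 = 12.8 m/s. Fr₁ = V₁/√(g·y₁) = 12.8/√(9.81×1.44) = 3.40.
Fr₁ = 3.40 lies in the oscillating range.

Fr₁ = 3.40; oscillating jump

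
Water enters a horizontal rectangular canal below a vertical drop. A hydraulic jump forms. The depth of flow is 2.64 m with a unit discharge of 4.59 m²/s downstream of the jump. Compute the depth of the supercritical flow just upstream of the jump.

V₂ = q/y₂ = 4.59/2.64 = 1.74 m/s; Fr₂ = V₂/√(g·y₂) = 0.342.
Applying the sequent-depth relation in reverse, y₁/y₂ = ½[√(1 + 8Fr₂²) − 1] = ½[√1.934 − 1] = 0.195.
y₁ = 0.195 × 2.64 = 0.516 m.

y₁ = 0.516 m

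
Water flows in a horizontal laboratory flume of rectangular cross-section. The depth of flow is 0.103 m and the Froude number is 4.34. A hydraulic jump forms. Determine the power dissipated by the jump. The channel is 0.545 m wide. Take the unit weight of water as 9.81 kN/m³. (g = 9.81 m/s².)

Fr₁ = 4.34 (given).
Bélanger equation: y₂/y₁ = ½[√(1 + 8Fr₁²) − 1] = ½[√151.7 − 1] = 5.66.
y₂ = 5.66 × 0.103 = 0.583 m.
Head loss: ΔE = (y₂ − y₁)³/(4y₁y₂) = (0.583 − 0.103)³/(4×0.103×0.583) = 0.110/0.240 = 0.460 m.
V₁ = Fr₁·√(g·y₁) = 4.34×√(9.81×0.103) = 4.36 m/s; q = V₁·y₁ = 0.449 m²/s. Q = q·b = 0.449 × 0.545 = 0.245 m³/s. P = γ·Q·ΔE = 9.81 × 0.245 × 0.460 = 1.10 kW.

P = 1.10 kW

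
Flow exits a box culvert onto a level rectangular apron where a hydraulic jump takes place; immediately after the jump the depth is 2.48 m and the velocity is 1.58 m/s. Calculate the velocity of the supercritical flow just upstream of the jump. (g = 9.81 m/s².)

V₁ = 9.04 m/s

Fr₂ = V₂/√(g·y₂) = 1.58/√(9.81×2.48) = 0.320.
Since the conjugate-depth ratio holds either way, y₁/y₂ = ½[√(1 + 8Fr₂²) − 1] = ½[√1.821 − 1] = 0.175.
y₁ = 0.175 × 2.48 = 0.433 m.
V₁ = q/y₁ = 3.92/0.433 = 9.04 m/s.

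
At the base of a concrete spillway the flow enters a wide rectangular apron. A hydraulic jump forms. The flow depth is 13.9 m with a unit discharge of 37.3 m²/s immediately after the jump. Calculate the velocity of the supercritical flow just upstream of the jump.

V₂ = q/y₂ = 37.3/13.9 = 2.68 m/s; Fr₂ = V₂/√(g·y₂) = 0.230.
Since the conjugate-depth ratio holds either way, y₁/y₂ = ½[√(1 + 8Fr₂²) − 1] = ½[√1.422 − 1] = 0.0963.
y₁ = 0.0963 × 13.9 = 1.34 m.
V₁ = q/y₁ = 37.3/1.34 = 27.9 m/s.

V₁ = 27.9 m/s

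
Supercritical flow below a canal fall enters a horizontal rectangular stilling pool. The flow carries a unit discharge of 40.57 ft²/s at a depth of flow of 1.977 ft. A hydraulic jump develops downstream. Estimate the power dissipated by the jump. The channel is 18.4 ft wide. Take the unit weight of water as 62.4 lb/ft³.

V₁ = q/y₁ = 40.57/1.977 = 20.52 ft/s. Fr₁ = V₁/√(g·y₁) = 20.52/√(32.2×1.977) = 2.572.
Bélanger equation: y₂/y₁ = ½[√(1 + 8Fr₁²) − 1] = ½[√53.921 − 1] = 3.172.
y₂ = 3.172 × 1.977 = 6.270 ft.
Head loss: ΔE = (y₂ − y₁)³/(4y₁y₂) = (6.270 − 1.977)³/(4×1.977×6.270) = 79.13/49.58 = 1.596 ft.
Q = q·b = 40.57 × 18.4 = 746.5 cfs. P = γ·Q·ΔE/550 = 62.4 × 746.5 × 1.596 / 550 = 135.2 hp.

P = 135.2 hp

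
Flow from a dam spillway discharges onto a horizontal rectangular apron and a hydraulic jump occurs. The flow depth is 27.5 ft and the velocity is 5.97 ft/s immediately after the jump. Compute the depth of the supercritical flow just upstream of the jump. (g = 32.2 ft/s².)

y₁ = 2.06 ft

Fr₂ = V₂/√(g·y₂) = 5.97/√(32.2×27.5) = 0.201.
The Bélanger relation is symmetric: y₁/y₂ = ½[√(1 + 8Fr₂²) − 1] = ½[√1.322 − 1] = 0.0749.
y₁ = 0.0749 × 27.5 = 2.06 ft.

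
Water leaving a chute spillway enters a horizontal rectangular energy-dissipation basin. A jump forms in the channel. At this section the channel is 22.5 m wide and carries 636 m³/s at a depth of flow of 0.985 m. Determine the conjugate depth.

y₂ = 12.4 m

q = Q/b = 636/22.5 = 28.3 m²/s; V₁ = q/y₁ = 28.7 m/s. Fr₁ = V₁/√(g·y₁) = 9.23.
Conjugate-depth relation: y₂/y₁ = ½[√(1 + 8Fr₁²) − 1] = ½[√682.8 − 1] = 12.6.
y₂ = 12.6 × 0.985 = 12.4 m.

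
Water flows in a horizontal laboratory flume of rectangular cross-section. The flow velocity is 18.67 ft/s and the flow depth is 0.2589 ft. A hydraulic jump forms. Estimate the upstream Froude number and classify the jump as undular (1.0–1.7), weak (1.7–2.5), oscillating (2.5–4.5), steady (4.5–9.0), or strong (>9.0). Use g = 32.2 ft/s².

Fr₁ = 6.466; steady jump

Fr₁ = V₁/√(g·y₁) = 18.67/√(32.2×0.2589) = 6.466.
Fr₁ = 6.466 lies in the steady range.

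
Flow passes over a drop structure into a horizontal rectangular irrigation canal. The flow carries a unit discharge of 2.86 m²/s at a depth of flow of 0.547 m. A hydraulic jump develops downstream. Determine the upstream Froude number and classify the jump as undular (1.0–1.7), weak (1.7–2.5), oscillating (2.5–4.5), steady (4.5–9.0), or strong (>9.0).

V₁ = q/y₁ = 2.86/0.547 = 5.23 m/s. Fr₁ = V₁/√(g·y₁) = 5.23/√(9.81×0.547) = 2.26.
Fr₁ = 2.26 lies in the weak range.

Fr₁ = 2.26; weak jump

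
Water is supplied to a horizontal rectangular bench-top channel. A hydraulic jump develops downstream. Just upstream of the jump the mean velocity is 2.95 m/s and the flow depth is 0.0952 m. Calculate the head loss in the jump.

ΔE = 0.143 m

Fr₁ = V₁/√(g·y₁) = 2.95/√(9.81×0.0952) = 3.05.
Bélanger equation: y₂/y₁ = ½[√(1 + 8Fr₁²) − 1] = ½[√75.55 − 1] = 3.85.
y₂ = 3.85 × 0.0952 = 0.366 m.
Head loss: ΔE = (y₂ − y₁)³/(4y₁y₂) = (0.366 − 0.0952)³/(4×0.0952×0.366) = 0.0199/0.139 = 0.143 m.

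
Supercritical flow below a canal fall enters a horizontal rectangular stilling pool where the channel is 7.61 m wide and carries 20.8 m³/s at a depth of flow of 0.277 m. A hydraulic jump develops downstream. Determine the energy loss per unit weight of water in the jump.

ΔE = 2.95 m

q = Q/b = 20.8/7.61 = 2.73 m²/s; V₁ = q/y₁ = 9.87 m/s. Fr₁ = V₁/√(g·y₁) = 5.99.
Sequent-depth ratio: y₂/y₁ = ½[√(1 + 8Fr₁²) − 1] = ½[√287.6 − 1] = 7.98.
y₂ = 7.98 × 0.277 = 2.21 m.
V₂ = q/y₂ = 2.73/2.21 = 1.24 m/s. E₁ = y₁ + V₁²/2g = 5.24 m; E₂ = y₂ + V₂²/2g = 2.29 m. ΔE = E₁ − E₂ = 2.95 m.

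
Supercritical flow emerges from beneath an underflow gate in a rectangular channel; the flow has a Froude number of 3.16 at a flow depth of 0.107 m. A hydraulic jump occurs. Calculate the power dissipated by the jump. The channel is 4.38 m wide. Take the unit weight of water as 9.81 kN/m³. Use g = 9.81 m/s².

Fr₁ = 3.16 (given).
By Bélanger, y₂/y₁ = ½[√(1 + 8Fr₁²) − 1] = ½[√80.88 − 1] = 4.00.
y₂ = 4.00 × 0.107 = 0.428 m.
V₁ = Fr₁·√(g·y₁) = 3.16×√(9.81×0.107) = 3.24 m/s; q = V₁·y₁ = 0.346 m²/s. V₂ = q/y₂ = 0.346/0.428 = 0.810 m/s. E₁ = y₁ + V₁²/2g = 0.641 m; E₂ = y₂ + V₂²/2g = 0.461 m. ΔE = E₁ − E₂ = 0.180 m.
Q = q·b = 0.346 × 4.38 = 1.52 m³/s. P = γ·Q·ΔE = 9.81 × 1.52 × 0.180 = 2.68 kW.

P = 2.68 kW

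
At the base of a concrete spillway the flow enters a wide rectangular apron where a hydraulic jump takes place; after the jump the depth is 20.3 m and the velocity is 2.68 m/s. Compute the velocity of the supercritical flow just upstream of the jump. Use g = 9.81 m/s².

V₁ = 39.7 m/s

Fr₂ = V₂/√(g·y₂) = 2.68/√(9.81×20.3) = 0.190.
Applying the sequent-depth relation in reverse, y₁/y₂ = ½[√(1 + 8Fr₂²) − 1] = ½[√1.289 − 1] = 0.0676.
y₁ = 0.0676 × 20.3 = 1.37 m.
V₁ = q/y₁ = 54.4/1.37 = 39.7 m/s.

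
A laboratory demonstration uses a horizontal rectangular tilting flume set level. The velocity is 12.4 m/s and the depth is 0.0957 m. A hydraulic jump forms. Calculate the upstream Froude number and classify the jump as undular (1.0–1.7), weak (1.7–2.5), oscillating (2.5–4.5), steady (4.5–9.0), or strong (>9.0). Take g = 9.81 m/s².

Fr₁ = V₁/√(g·y₁) = 12.4/√(9.81×0.0957) = 12.8.
Fr₁ = 12.8 lies in the strong range.

Fr₁ = 12.8; strong jump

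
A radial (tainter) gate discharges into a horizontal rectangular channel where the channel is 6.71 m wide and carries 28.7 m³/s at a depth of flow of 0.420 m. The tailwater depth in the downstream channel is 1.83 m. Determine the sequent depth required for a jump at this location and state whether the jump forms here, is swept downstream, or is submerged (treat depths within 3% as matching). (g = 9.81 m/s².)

q = Q/b = 28.7/6.71 = 4.28 m²/s; V₁ = q/y₁ = 10.2 m/s. Fr₁ = V₁/√(g·y₁) = 5.02.
By Bélanger, y₂/y₁ = ½[√(1 + 8Fr₁²) − 1] = ½[√202.4 − 1] = 6.61.
y₂ = 6.61 × 0.420 = 2.78 m.
Tailwater y_tw = 1.83 m: y_tw < y₂, so the jump is swept downstream.

y₂ = 2.78 m; the jump is swept downstream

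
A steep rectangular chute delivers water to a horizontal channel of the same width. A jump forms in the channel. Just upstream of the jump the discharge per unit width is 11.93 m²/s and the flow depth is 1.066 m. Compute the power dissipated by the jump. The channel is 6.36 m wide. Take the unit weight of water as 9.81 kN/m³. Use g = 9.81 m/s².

P = 1795 kW

V₁ = q/y₁ = 11.93/1.066 = 11.19 m/s. Fr₁ = V₁/√(g·y₁) = 11.19/√(9.81×1.066) = 3.461.
By Bélanger, y₂/y₁ = ½[√(1 + 8Fr₁²) − 1] = ½[√96.814 − 1] = 4.420.
y₂ = 4.420 × 1.066 = 4.711 m.
V₂ = q/y₂ = 11.93/4.711 = 2.532 m/s. E₁ = y₁ + V₁²/2g = 7.450 m; E₂ = y₂ + V₂²/2g = 5.038 m. ΔE = E₁ − E₂ = 2.411 m.
Q = q·b = 11.93 × 6.36 = 75.87 m³/s. P = γ·Q·ΔE = 9.81 × 75.87 × 2.411 = 1795 kW.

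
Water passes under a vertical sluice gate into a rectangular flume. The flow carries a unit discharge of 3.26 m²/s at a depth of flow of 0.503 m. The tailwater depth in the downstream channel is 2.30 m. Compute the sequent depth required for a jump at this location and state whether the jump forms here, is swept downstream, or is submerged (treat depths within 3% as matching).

V₁ = q/y₁ = 3.26/0.503 = 6.48 m/s. Fr₁ = V₁/√(g·y₁) = 6.48/√(9.81×0.503) = 2.92.
By Bélanger, y₂/y₁ = ½[√(1 + 8Fr₁²) − 1] = ½[√69.10 − 1] = 3.66.
y₂ = 3.66 × 0.503 = 1.84 m.
Tailwater y_tw = 2.30 m: y_tw > y₂, so the jump is submerged.

y₂ = 1.84 m; the jump is submerged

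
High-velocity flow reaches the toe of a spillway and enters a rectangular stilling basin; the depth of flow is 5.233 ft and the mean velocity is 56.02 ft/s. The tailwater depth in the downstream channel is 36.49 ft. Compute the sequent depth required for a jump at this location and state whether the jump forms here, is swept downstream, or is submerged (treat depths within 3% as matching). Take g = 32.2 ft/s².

Fr₁ = V₁/√(g·y₁) = 56.02/√(32.2×5.233) = 4.316.
From the momentum equation for a rectangular channel, y₂/y₁ = ½[√(1 + 8Fr₁²) − 1] = ½[√149.99 − 1] = 5.624.
y₂ = 5.624 × 5.233 = 29.43 ft.
Tailwater y_tw = 36.49 ft: y_tw > y₂, so the jump is submerged.

y₂ = 29.43 ft; the jump is submerged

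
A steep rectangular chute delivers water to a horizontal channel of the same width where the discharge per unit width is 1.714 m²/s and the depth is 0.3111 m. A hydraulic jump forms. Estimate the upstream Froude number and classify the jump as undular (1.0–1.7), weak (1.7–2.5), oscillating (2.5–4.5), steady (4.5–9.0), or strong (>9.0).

Fr₁ = 3.154; oscillating jump

V₁ = q/y₁ = 1.714/0.3111 = 5.509 m/s. Fr₁ = V₁/√(g·y₁) = 5.509/√(9.81×0.3111) = 3.154.
Fr₁ = 3.154 lies in the oscillating range.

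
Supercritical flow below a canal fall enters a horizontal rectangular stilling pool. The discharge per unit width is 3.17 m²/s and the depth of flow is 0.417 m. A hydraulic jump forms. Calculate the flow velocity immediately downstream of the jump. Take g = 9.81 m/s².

V₁ = q/y₁ = 3.17/0.417 = 7.60 m/s. Fr₁ = V₁/√(g·y₁) = 7.60/√(9.81×0.417) = 3.76.
Conjugate-depth relation: y₂/y₁ = ½[√(1 + 8Fr₁²) − 1] = ½[√114.0 − 1] = 4.84.
y₂ = 4.84 × 0.417 = 2.02 m.
V₂ = q/y₂ = 3.17/2.02 = 1.57 m/s.

V₂ = 1.57 m/s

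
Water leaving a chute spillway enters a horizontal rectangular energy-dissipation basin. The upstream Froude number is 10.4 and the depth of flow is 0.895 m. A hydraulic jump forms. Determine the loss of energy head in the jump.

Fr₁ = 10.4 (given).
By Bélanger, y₂/y₁ = ½[√(1 + 8Fr₁²) − 1] = ½[√866.3 − 1] = 14.2.
y₂ = 14.2 × 0.895 = 12.7 m.
V₁ = Fr₁·√(g·y₁) = 10.4×√(9.81×0.895) = 30.8 m/s; q = V₁·y₁ = 27.6 m²/s. V₂ = q/y₂ = 27.6/12.7 = 2.17 m/s. E₁ = y₁ + V₁²/2g = 49.3 m; E₂ = y₂ + V₂²/2g = 13.0 m. ΔE = E₁ − E₂ = 36.3 m.

ΔE = 36.3 m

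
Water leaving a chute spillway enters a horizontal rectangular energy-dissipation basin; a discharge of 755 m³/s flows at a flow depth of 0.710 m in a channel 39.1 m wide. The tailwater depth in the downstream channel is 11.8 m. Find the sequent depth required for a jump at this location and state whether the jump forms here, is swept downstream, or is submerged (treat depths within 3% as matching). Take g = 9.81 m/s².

y₂ = 10.00 m; the jump is submerged

q = Q/b = 755/39.1 = 19.3 m²/s; V₁ = q/y₁ = 27.2 m/s. Fr₁ = V₁/√(g·y₁) = 10.3.
From the momentum equation for a rectangular channel, y₂/y₁ = ½[√(1 + 8Fr₁²) − 1] = ½[√850.5 − 1] = 14.1.
y₂ = 14.1 × 0.710 = 10.00 m.
Tailwater y_tw = 11.8 m: y_tw > y₂, so the jump is submerged.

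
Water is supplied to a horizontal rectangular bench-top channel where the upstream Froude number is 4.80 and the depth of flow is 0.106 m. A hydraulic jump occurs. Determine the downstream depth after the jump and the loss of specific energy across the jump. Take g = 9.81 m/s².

y₂ = 0.669 m; ΔE = 0.628 m

Fr₁ = 4.80 (given).
From the momentum equation for a rectangular channel, y₂/y₁ = ½[√(1 + 8Fr₁²) − 1] = ½[√185.3 − 1] = 6.31.
y₂ = 6.31 × 0.106 = 0.669 m.
V₁ = Fr₁·√(g·y₁) = 4.80×√(9.81×0.106) = 4.89 m/s; q = V₁·y₁ = 0.519 m²/s. V₂ = q/y₂ = 0.519/0.669 = 0.776 m/s. E₁ = y₁ + V₁²/2g = 1.33 m; E₂ = y₂ + V₂²/2g = 0.699 m. ΔE = E₁ − E₂ = 0.628 m.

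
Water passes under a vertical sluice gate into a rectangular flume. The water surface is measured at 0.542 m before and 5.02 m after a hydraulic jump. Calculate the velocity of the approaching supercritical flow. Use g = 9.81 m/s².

For a rectangular channel the momentum equation gives q² = ½·g·y₁·y₂·(y₁ + y₂) = ½×9.81×0.542×5.02×5.56 = 74.2.
q = √74.2 = 8.62 m²/s.
V₁ = q/y₁ = 8.62/0.542 = 15.9 m/s.

V₁ = 15.9 m/s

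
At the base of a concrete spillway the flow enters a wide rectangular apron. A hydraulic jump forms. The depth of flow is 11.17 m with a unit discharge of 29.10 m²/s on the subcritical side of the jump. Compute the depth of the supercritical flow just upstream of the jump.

y₁ = 1.245 m

V₂ = q/y₂ = 29.10/11.17 = 2.605 m/s; Fr₂ = V₂/√(g·y₂) = 0.2489.
Since the conjugate-depth ratio holds either way, y₁/y₂ = ½[√(1 + 8Fr₂²) − 1] = ½[√1.4955 − 1] = 0.1115.
y₁ = 0.1115 × 11.17 = 1.245 m.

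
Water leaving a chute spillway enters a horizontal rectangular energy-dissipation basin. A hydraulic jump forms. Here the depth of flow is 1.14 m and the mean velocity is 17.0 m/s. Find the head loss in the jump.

Fr₁ = V₁/√(g·y₁) = 17.0/√(9.81×1.14) = 5.08.
Conjugate-depth relation: y₂/y₁ = ½[√(1 + 8Fr₁²) − 1] = ½[√207.7 − 1] = 6.71.
y₂ = 6.71 × 1.14 = 7.65 m.
q = V₁·y₁ = 17.0 × 1.14 = 19.4 m²/s. V₂ = q/y₂ = 19.4/7.65 = 2.53 m/s. E₁ = y₁ + V₁²/2g = 15.9 m; E₂ = y₂ + V₂²/2g = 7.97 m. ΔE = E₁ − E₂ = 7.90 m.

ΔE = 7.90 m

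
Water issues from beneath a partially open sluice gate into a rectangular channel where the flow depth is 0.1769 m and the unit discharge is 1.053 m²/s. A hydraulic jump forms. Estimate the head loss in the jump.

V₁ = q/y₁ = 1.053/0.1769 = 5.953 m/s. Fr₁ = V₁/√(g·y₁) = 5.953/√(9.81×0.1769) = 4.519.
Sequent-depth ratio: y₂/y₁ = ½[√(1 + 8Fr₁²) − 1] = ½[√164.34 − 1] = 5.910.
y₂ = 5.910 × 0.1769 = 1.045 m.
Head loss: ΔE = (y₂ − y₁)³/(4y₁y₂) = (1.045 − 0.1769)³/(4×0.1769×1.045) = 0.6552/0.7398 = 0.8857 m.

ΔE = 0.8857 m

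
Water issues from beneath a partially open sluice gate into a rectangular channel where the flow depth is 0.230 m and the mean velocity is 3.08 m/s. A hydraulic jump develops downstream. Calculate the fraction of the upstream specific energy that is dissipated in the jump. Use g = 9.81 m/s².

Fr₁ = V₁/√(g·y₁) = 3.08/√(9.81×0.230) = 2.05.
Conjugate-depth relation: y₂/y₁ = ½[√(1 + 8Fr₁²) − 1] = ½[√34.64 − 1] = 2.44.
y₂ = 2.44 × 0.230 = 0.562 m.
E₁ = y₁ + V₁²/2g = 0.714 m. ΔE = (y₂ − y₁)³/(4y₁y₂) = 0.0707 m. ΔE/E₁ = 0.0707/0.714 = 0.0990.

ΔE/E₁ = 0.0990 (9.90%)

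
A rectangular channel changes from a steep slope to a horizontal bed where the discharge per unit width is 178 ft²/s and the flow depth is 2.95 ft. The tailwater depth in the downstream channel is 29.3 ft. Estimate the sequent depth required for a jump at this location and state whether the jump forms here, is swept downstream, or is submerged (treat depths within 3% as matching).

y₂ = 24.4 ft; the jump is submerged

V₁ = q/y₁ = 178/2.95 = 60.3 ft/s. Fr₁ = V₁/√(g·y₁) = 60.3/√(32.2×2.95) = 6.19.
From the momentum equation for a rectangular channel, y₂/y₁ = ½[√(1 + 8Fr₁²) − 1] = ½[√307.6 − 1] = 8.27.
y₂ = 8.27 × 2.95 = 24.4 ft.
Tailwater y_tw = 29.3 ft: y_tw > y₂, so the jump is submerged.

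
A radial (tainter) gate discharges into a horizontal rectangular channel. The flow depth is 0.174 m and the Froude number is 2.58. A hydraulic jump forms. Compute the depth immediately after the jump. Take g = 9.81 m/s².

y₂ = 0.554 m

Fr₁ = 2.58 (given).
From the momentum equation for a rectangular channel, y₂/y₁ = ½[√(1 + 8Fr₁²) − 1] = ½[√54.25 − 1] = 3.18.
y₂ = 3.18 × 0.174 = 0.554 m.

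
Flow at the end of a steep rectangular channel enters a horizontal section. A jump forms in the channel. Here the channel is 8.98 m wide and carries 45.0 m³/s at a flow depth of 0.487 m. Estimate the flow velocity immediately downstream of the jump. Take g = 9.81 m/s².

V₂ = 1.67 m/s

q = Q/b = 45.0/8.98 = 5.01 m²/s; V₁ = q/y₁ = 10.3 m/s. Fr₁ = V₁/√(g·y₁) = 4.71.
From the momentum equation for a rectangular channel, y₂/y₁ = ½[√(1 + 8Fr₁²) − 1] = ½[√178.3 − 1] = 6.18.
y₂ = 6.18 × 0.487 = 3.01 m.
V₂ = q/y₂ = 5.01/3.01 = 1.67 m/s.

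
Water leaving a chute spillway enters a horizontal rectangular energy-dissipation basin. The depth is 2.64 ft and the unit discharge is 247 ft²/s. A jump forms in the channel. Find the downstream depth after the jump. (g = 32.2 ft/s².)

V₁ = q/y₁ = 247/2.64 = 93.6 ft/s. Fr₁ = V₁/√(g·y₁) = 93.6/√(32.2×2.64) = 10.1.
From the momentum equation for a rectangular channel, y₂/y₁ = ½[√(1 + 8Fr₁²) − 1] = ½[√824.8 − 1] = 13.9.
y₂ = 13.9 × 2.64 = 36.6 ft.

y₂ = 36.6 ft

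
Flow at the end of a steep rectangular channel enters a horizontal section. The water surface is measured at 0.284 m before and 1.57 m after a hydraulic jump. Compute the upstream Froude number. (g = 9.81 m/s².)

Fr₁ = 4.25

For a rectangular channel the momentum equation gives q² = ½·g·y₁·y₂·(y₁ + y₂) = ½×9.81×0.284×1.57×1.85 = 4.05.
q = √4.05 = 2.01 m²/s.
V₁ = q/y₁ = 7.09 m/s; Fr₁ = V₁/√(g·y₁) = 4.25.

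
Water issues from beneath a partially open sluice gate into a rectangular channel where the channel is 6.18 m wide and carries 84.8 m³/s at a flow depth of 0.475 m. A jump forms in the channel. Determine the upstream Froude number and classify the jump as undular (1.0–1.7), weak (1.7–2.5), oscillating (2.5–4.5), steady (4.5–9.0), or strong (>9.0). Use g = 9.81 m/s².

Fr₁ = 13.4; strong jump

q = Q/b = 84.8/6.18 = 13.7 m²/s; V₁ = q/y₁ = 28.9 m/s. Fr₁ = V₁/√(g·y₁) = 13.4.
Fr₁ = 13.4 lies in the strong range.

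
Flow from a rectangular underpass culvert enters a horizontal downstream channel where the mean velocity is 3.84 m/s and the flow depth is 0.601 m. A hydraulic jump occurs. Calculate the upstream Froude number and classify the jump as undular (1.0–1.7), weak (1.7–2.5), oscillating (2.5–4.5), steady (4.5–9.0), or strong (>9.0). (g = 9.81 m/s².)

Fr₁ = V₁/√(g·y₁) = 3.84/√(9.81×0.601) = 1.58.
Fr₁ = 1.58 lies in the undular range.

Fr₁ = 1.58; undular jump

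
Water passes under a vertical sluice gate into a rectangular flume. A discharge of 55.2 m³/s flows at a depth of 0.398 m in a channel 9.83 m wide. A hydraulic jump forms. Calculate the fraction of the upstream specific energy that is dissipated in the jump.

q = Q/b = 55.2/9.83 = 5.62 m²/s; V₁ = q/y₁ = 14.1 m/s. Fr₁ = V₁/√(g·y₁) = 7.14.
Sequent-depth ratio: y₂/y₁ = ½[√(1 + 8Fr₁²) − 1] = ½[√408.9 − 1] = 9.61.
y₂ = 9.61 × 0.398 = 3.82 m.
E₁ = y₁ + V₁²/2g = 10.5 m. ΔE = (y₂ − y₁)³/(4y₁y₂) = 6.61 m. ΔE/E₁ = 6.61/10.5 = 0.627.

ΔE/E₁ = 0.627 (62.7%)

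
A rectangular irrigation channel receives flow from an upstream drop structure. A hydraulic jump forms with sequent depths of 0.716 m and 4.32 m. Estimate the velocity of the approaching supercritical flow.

For a rectangular channel the momentum equation gives q² = ½·g·y₁·y₂·(y₁ + y₂) = ½×9.81×0.716×4.32×5.04 = 76.4.
q = √76.4 = 8.74 m²/s.
V₁ = q/y₁ = 8.74/0.716 = 12.2 m/s.

V₁ = 12.2 m/s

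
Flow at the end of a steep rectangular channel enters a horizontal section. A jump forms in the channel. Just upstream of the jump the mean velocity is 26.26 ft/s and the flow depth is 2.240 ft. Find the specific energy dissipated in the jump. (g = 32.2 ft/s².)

ΔE = 3.505 ft

Fr₁ = V₁/√(g·y₁) = 26.26/√(32.2×2.240) = 3.092.
Sequent-depth ratio: y₂/y₁ = ½[√(1 + 8Fr₁²) − 1] = ½[√77.485 − 1] = 3.901.
y₂ = 3.901 × 2.240 = 8.739 ft.
Head loss: ΔE = (y₂ − y₁)³/(4y₁y₂) = (8.739 − 2.240)³/(4×2.240×8.739) = 274.5/78.30 = 3.505 ft.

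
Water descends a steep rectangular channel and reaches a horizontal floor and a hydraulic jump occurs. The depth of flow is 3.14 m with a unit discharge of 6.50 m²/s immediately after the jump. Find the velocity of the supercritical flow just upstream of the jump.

V₁ = 9.13 m/s

V₂ = q/y₂ = 6.50/3.14 = 2.07 m/s; Fr₂ = V₂/√(g·y₂) = 0.373.
Since the conjugate-depth ratio holds either way, y₁/y₂ = ½[√(1 + 8Fr₂²) − 1] = ½[√2.113 − 1] = 0.227.
y₁ = 0.227 × 3.14 = 0.712 m.
V₁ = q/y₁ = 6.50/0.712 = 9.13 m/s.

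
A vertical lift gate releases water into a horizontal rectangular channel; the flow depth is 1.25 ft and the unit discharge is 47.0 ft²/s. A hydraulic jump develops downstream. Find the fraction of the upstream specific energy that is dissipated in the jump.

V₁ = q/y₁ = 47.0/1.25 = 37.6 ft/s. Fr₁ = V₁/√(g·y₁) = 37.6/√(32.2×1.25) = 5.93.
Conjugate-depth relation: y₂/y₁ = ½[√(1 + 8Fr₁²) − 1] = ½[√282.0 − 1] = 7.90.
y₂ = 7.90 × 1.25 = 9.87 ft.
E₁ = y₁ + V₁²/2g = 23.2 ft. ΔE = (y₂ − y₁)³/(4y₁y₂) = 13.0 ft. ΔE/E₁ = 13.0/23.2 = 0.559.

ΔE/E₁ = 0.559 (55.9%)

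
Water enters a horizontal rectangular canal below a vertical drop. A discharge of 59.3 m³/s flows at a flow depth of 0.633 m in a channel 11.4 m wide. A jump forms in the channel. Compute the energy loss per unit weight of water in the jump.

ΔE = 1.23 m

q = Q/b = 59.3/11.4 = 5.20 m²/s; V₁ = q/y₁ = 8.22 m/s. Fr₁ = V₁/√(g·y₁) = 3.30.
Sequent-depth ratio: y₂/y₁ = ½[√(1 + 8Fr₁²) − 1] = ½[√88.00 − 1] = 4.19.
y₂ = 4.19 × 0.633 = 2.65 m.
V₂ = q/y₂ = 5.20/2.65 = 1.96 m/s. E₁ = y₁ + V₁²/2g = 4.07 m; E₂ = y₂ + V₂²/2g = 2.85 m. ΔE = E₁ − E₂ = 1.23 m.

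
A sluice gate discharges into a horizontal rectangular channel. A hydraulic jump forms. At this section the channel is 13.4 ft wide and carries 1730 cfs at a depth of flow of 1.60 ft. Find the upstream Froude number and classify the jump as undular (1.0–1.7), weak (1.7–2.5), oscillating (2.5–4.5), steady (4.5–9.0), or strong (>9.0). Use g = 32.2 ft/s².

Fr₁ = 11.2; strong jump

q = Q/b = 1730/13.4 = 129 ft²/s; V₁ = q/y₁ = 80.7 ft/s. Fr₁ = V₁/√(g·y₁) = 11.2.
Fr₁ = 11.2 lies in the strong range.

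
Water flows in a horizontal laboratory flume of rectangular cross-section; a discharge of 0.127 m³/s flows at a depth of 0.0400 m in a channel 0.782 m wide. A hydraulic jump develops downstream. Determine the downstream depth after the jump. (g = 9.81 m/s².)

y₂ = 0.347 m

q = Q/b = 0.127/0.782 = 0.162 m²/s; V₁ = q/y₁ = 4.06 m/s. Fr₁ = V₁/√(g·y₁) = 6.48.
By Bélanger, y₂/y₁ = ½[√(1 + 8Fr₁²) − 1] = ½[√337.1 − 1] = 8.68.
y₂ = 8.68 × 0.0400 = 0.347 m.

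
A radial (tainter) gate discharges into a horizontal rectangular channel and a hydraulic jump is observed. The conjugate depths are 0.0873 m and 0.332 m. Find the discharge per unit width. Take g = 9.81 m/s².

q = 0.244 m²/s

For a rectangular channel the momentum equation gives q² = ½·g·y₁·y₂·(y₁ + y₂) = ½×9.81×0.0873×0.332×0.419 = 0.0596.
q = √0.0596 = 0.244 m²/s.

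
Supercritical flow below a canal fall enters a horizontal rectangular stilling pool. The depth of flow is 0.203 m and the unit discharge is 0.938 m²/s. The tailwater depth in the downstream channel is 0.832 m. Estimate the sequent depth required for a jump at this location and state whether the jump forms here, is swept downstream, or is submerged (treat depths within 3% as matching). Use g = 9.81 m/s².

y₂ = 0.844 m; the jump forms here

V₁ = q/y₁ = 0.938/0.203 = 4.62 m/s. Fr₁ = V₁/√(g·y₁) = 4.62/√(9.81×0.203) = 3.27.
Bélanger equation: y₂/y₁ = ½[√(1 + 8Fr₁²) − 1] = ½[√86.77 − 1] = 4.16.
y₂ = 4.16 × 0.203 = 0.844 m.
Tailwater y_tw = 0.832 m: y_tw ≈ y₂, so the jump forms here.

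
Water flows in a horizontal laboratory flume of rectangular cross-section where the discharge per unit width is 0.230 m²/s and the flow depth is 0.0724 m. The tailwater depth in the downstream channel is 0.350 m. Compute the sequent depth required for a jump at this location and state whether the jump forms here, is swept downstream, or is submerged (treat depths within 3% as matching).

y₂ = 0.351 m; the jump forms here

V₁ = q/y₁ = 0.230/0.0724 = 3.18 m/s. Fr₁ = V₁/√(g·y₁) = 3.18/√(9.81×0.0724) = 3.77.
From the momentum equation for a rectangular channel, y₂/y₁ = ½[√(1 + 8Fr₁²) − 1] = ½[√114.7 − 1] = 4.85.
y₂ = 4.85 × 0.0724 = 0.351 m.
Tailwater y_tw = 0.350 m: y_tw ≈ y₂, so the jump forms here.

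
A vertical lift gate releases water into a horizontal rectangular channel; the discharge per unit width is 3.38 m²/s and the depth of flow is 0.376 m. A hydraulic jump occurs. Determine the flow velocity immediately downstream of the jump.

V₂ = 1.46 m/s

V₁ = q/y₁ = 3.38/0.376 = 8.99 m/s. Fr₁ = V₁/√(g·y₁) = 8.99/√(9.81×0.376) = 4.68.
From the momentum equation for a rectangular channel, y₂/y₁ = ½[√(1 + 8Fr₁²) − 1] = ½[√176.3 − 1] = 6.14.
y₂ = 6.14 × 0.376 = 2.31 m.
V₂ = q/y₂ = 3.38/2.31 = 1.46 m/s.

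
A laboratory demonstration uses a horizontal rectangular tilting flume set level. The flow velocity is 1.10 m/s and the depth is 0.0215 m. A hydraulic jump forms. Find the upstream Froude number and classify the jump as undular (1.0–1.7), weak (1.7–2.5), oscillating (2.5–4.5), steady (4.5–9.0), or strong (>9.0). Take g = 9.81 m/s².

Fr₁ = V₁/√(g·y₁) = 1.10/√(9.81×0.0215) = 2.40.
Fr₁ = 2.40 lies in the weak range.

Fr₁ = 2.40; weak jump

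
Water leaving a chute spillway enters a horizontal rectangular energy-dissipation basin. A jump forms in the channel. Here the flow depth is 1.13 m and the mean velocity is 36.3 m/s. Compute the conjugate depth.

Fr₁ = V₁/√(g·y₁) = 36.3/√(9.81×1.13) = 10.9.
By Bélanger, y₂/y₁ = ½[√(1 + 8Fr₁²) − 1] = ½[√951.9 − 1] = 14.9.
y₂ = 14.9 × 1.13 = 16.9 m.

y₂ = 16.9 m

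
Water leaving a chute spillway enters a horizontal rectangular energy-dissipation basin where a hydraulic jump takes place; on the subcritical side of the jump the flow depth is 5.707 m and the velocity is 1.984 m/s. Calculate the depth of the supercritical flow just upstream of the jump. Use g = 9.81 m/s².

y₁ = 0.7133 m

Fr₂ = V₂/√(g·y₂) = 1.984/√(9.81×5.707) = 0.2652.
From the momentum equation (using Fr₂), y₁/y₂ = ½[√(1 + 8Fr₂²) − 1] = ½[√1.5625 − 1] = 0.1250.
y₁ = 0.1250 × 5.707 = 0.7133 m.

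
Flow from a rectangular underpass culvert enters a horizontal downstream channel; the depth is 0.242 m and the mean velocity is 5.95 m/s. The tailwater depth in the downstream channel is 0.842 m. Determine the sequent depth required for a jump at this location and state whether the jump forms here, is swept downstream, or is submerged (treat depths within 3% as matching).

Fr₁ = V₁/√(g·y₁) = 5.95/√(9.81×0.242) = 3.86.
Conjugate-depth relation: y₂/y₁ = ½[√(1 + 8Fr₁²) − 1] = ½[√120.3 − 1] = 4.98.
y₂ = 4.98 × 0.242 = 1.21 m.
Tailwater y_tw = 0.842 m: y_tw < y₂, so the jump is swept downstream.

y₂ = 1.21 m; the jump is swept downstream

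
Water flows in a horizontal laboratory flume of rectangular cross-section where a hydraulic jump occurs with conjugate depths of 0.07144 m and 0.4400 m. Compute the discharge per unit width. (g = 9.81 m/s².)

q = 0.2808 m²/s

For a rectangular channel the momentum equation gives q² = ½·g·y₁·y₂·(y₁ + y₂) = ½×9.81×0.07144×0.4400×0.5114 = 0.07885.
q = √0.07885 = 0.2808 m²/s.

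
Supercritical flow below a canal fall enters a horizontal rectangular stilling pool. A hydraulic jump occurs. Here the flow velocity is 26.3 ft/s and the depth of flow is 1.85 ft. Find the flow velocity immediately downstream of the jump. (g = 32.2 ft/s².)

Fr₁ = V₁/√(g·y₁) = 26.3/√(32.2×1.85) = 3.41.
Sequent-depth ratio: y₂/y₁ = ½[√(1 + 8Fr₁²) − 1] = ½[√93.89 − 1] = 4.34.
y₂ = 4.34 × 1.85 = 8.04 ft.
q = V₁·y₁ = 26.3 × 1.85 = 48.7 ft²/s.
V₂ = q/y₂ = 48.7/8.04 = 6.05 ft/s.

V₂ = 6.05 ft/s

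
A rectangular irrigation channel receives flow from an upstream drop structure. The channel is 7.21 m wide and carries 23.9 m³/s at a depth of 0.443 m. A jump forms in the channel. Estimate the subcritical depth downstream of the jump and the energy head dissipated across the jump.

q = Q/b = 23.9/7.21 = 3.31 m²/s; V₁ = q/y₁ = 7.48 m/s. Fr₁ = V₁/√(g·y₁) = 3.59.
Conjugate-depth relation: y₂/y₁ = ½[√(1 + 8Fr₁²) − 1] = ½[√104.1 − 1] = 4.60.
y₂ = 4.60 × 0.443 = 2.04 m.
Head loss: ΔE = (y₂ − y₁)³/(4y₁y₂) = (2.04 − 0.443)³/(4×0.443×2.04) = 4.06/3.61 = 1.12 m.

y₂ = 2.04 m; ΔE = 1.12 m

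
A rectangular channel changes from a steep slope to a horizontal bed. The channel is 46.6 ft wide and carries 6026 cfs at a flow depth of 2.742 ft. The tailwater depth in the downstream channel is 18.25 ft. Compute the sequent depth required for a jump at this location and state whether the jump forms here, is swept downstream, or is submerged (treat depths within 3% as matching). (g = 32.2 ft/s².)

y₂ = 18.14 ft; the jump forms here

q = Q/b = 6026/46.6 = 129.3 ft²/s; V₁ = q/y₁ = 47.16 ft/s. Fr₁ = V₁/√(g·y₁) = 5.019.
Sequent-depth ratio: y₂/y₁ = ½[√(1 + 8Fr₁²) − 1] = ½[√202.52 − 1] = 6.615.
y₂ = 6.615 × 2.742 = 18.14 ft.
Tailwater y_tw = 18.25 ft: y_tw ≈ y₂, so the jump forms here.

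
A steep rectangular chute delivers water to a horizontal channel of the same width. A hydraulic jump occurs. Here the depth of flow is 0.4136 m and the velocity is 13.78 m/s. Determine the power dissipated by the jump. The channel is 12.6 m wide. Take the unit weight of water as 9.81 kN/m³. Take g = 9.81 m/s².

P = 4352 kW

Fr₁ = V₁/√(g·y₁) = 13.78/√(9.81×0.4136) = 6.841.
From the momentum equation for a rectangular channel, y₂/y₁ = ½[√(1 + 8Fr₁²) − 1] = ½[√375.40 − 1] = 9.188.
y₂ = 9.188 × 0.4136 = 3.800 m.
Head loss: ΔE = (y₂ − y₁)³/(4y₁y₂) = (3.800 − 0.4136)³/(4×0.4136×3.800) = 38.83/6.287 = 6.177 m.
q = V₁·y₁ = 13.78 × 0.4136 = 5.699 m²/s. Q = q·b = 5.699 × 12.6 = 71.81 m³/s. P = γ·Q·ΔE = 9.81 × 71.81 × 6.177 = 4352 kW.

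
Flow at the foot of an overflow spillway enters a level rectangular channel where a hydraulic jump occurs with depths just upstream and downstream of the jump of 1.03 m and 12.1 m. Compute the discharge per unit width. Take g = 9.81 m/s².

For a rectangular channel the momentum equation gives q² = ½·g·y₁·y₂·(y₁ + y₂) = ½×9.81×1.03×12.1×13.1 = 803.
q = √803 = 28.3 m²/s.

q = 28.3 m²/s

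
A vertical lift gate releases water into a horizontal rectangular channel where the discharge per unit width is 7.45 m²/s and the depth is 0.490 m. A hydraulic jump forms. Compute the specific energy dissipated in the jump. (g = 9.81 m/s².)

V₁ = q/y₁ = 7.45/0.490 = 15.2 m/s. Fr₁ = V₁/√(g·y₁) = 15.2/√(9.81×0.490) = 6.93.
From the momentum equation for a rectangular channel, y₂/y₁ = ½[√(1 + 8Fr₁²) − 1] = ½[√385.7 − 1] = 9.32.
y₂ = 9.32 × 0.490 = 4.57 m.
Head loss: ΔE = (y₂ − y₁)³/(4y₁y₂) = (4.57 − 0.490)³/(4×0.490×4.57) = 67.8/8.95 = 7.57 m.

ΔE = 7.57 m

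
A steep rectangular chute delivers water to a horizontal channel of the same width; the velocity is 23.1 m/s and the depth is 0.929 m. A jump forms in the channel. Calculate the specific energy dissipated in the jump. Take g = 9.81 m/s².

ΔE = 18.3 m

Fr₁ = V₁/√(g·y₁) = 23.1/√(9.81×0.929) = 7.65.
Bélanger equation: y₂/y₁ = ½[√(1 + 8Fr₁²) − 1] = ½[√469.4 − 1] = 10.3.
y₂ = 10.3 × 0.929 = 9.60 m.
Head loss: ΔE = (y₂ − y₁)³/(4y₁y₂) = (9.60 − 0.929)³/(4×0.929×9.60) = 652/35.7 = 18.3 m.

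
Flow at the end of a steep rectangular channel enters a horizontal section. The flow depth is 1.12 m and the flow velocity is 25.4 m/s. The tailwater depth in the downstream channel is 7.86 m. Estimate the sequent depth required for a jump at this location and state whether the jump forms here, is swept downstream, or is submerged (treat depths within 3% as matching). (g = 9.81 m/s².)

y₂ = 11.6 m; the jump is swept downstream

Fr₁ = V₁/√(g·y₁) = 25.4/√(9.81×1.12) = 7.66.
From the momentum equation for a rectangular channel, y₂/y₁ = ½[√(1 + 8Fr₁²) − 1] = ½[√470.8 − 1] = 10.3.
y₂ = 10.3 × 1.12 = 11.6 m.
Tailwater y_tw = 7.86 m: y_tw < y₂, so the jump is swept downstream.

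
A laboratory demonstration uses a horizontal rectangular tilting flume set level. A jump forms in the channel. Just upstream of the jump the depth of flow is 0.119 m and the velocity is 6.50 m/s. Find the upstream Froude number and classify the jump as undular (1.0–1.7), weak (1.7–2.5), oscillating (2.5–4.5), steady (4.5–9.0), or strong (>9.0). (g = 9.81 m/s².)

Fr₁ = 6.02; steady jump

Fr₁ = V₁/√(g·y₁) = 6.50/√(9.81×0.119) = 6.02.
Fr₁ = 6.02 lies in the steady range.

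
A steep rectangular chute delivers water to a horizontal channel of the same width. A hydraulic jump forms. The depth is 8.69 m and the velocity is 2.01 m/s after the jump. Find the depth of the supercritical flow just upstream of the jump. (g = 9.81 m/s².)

y₁ = 0.758 m

Fr₂ = V₂/√(g·y₂) = 2.01/√(9.81×8.69) = 0.218.
Applying the sequent-depth relation in reverse, y₁/y₂ = ½[√(1 + 8Fr₂²) − 1] = ½[√1.379 − 1] = 0.0872.
y₁ = 0.0872 × 8.69 = 0.758 m.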